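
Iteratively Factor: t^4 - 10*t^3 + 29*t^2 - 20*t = (t - 5)*(t^3 - 5*t^2 + 4*t) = (t - 5)*(t - 1)*(t^2 - 4*t) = (t - 5)*(t - 4)*(t - 1)*(t)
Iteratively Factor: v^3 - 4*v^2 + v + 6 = (v - 3)*(v^2 - v - 2) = (v - 3)*(v - 2)*(v + 1)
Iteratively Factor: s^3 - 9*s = (s + 3)*(s^2 - 3*s) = (s - 3)*(s + 3)*(s)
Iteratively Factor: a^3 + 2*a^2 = (a + 2)*(a^2) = a*(a + 2)*(a)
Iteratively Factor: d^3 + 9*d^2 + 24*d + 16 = (d + 4)*(d^2 + 5*d + 4) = (d + 4)^2*(d + 1)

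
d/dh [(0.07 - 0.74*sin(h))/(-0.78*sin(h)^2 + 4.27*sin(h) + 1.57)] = (-0.5772*sin(h)^2 + 0.1092*sin(h) - 1.4607)*cos(h)/(0.6084*sin(h)^4 - 6.6612*sin(h)^3 + 15.7837*sin(h)^2 + 13.4078*sin(h) + 2.4649)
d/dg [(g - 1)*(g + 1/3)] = 2*g - 2/3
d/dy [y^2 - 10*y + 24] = 2*y - 10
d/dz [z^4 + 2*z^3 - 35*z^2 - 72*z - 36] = 4*z^3 + 6*z^2 - 70*z - 72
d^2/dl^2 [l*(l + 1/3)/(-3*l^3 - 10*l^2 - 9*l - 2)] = 2*(-l^3 + 6*l + 6)/(3*(l^6 + 9*l^5 + 33*l^4 + 63*l^3 + 66*l^2 + 36*l + 8))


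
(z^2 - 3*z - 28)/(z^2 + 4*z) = (z - 7)/z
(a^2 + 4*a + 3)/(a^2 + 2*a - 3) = (a + 1)/(a - 1)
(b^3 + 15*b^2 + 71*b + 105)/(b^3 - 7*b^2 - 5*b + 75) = (b^2 + 12*b + 35)/(b^2 - 10*b + 25)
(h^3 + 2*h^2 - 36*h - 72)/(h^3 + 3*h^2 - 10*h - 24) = (h^2 - 36)/(h^2 + h - 12)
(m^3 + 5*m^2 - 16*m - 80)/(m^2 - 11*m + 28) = (m^2 + 9*m + 20)/(m - 7)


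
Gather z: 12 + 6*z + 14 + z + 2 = 7*z + 28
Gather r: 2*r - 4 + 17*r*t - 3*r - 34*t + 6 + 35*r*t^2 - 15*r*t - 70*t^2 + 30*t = r*(35*t^2 + 2*t - 1) - 70*t^2 - 4*t + 2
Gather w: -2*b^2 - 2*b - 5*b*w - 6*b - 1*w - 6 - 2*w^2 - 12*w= -2*b^2 - 8*b - 2*w^2 + w*(-5*b - 13) - 6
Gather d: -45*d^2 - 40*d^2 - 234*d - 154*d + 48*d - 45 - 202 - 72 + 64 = -85*d^2 - 340*d - 255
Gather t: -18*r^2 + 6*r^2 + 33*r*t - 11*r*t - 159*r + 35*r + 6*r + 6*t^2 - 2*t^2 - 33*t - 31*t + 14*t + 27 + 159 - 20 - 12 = -12*r^2 - 118*r + 4*t^2 + t*(22*r - 50) + 154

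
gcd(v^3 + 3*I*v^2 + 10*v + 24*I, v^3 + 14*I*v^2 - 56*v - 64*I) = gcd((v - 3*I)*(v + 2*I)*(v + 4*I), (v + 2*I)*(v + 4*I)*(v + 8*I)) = v^2 + 6*I*v - 8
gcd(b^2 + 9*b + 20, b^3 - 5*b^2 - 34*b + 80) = b + 5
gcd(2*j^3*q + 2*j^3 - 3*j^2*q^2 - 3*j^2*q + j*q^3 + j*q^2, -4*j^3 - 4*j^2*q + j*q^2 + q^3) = -2*j + q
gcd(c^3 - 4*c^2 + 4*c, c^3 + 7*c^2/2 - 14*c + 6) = c - 2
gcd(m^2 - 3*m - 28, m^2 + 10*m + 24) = m + 4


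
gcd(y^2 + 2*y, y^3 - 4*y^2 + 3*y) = y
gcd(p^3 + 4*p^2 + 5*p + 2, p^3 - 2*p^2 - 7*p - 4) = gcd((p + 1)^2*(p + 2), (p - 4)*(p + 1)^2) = p^2 + 2*p + 1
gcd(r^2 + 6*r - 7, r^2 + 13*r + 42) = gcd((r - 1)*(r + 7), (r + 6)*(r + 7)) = r + 7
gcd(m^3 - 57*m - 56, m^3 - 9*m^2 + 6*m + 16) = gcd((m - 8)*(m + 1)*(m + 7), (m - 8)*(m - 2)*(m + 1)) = m^2 - 7*m - 8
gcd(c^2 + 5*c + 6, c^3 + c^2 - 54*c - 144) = c + 3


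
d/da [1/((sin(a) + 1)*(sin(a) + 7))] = -2*(sin(a) + 4)*cos(a)/((sin(a) + 1)^2*(sin(a) + 7)^2)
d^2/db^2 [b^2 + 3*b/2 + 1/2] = 2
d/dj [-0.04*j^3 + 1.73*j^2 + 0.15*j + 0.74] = -0.12*j^2 + 3.46*j + 0.15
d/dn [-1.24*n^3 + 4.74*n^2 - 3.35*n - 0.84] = -3.72*n^2 + 9.48*n - 3.35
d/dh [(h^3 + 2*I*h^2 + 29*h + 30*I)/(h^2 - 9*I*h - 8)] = (h^4 - 18*I*h^3 - 35*h^2 - 92*I*h - 502)/(h^4 - 18*I*h^3 - 97*h^2 + 144*I*h + 64)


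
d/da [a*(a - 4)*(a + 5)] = 3*a^2 + 2*a - 20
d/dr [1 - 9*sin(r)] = -9*cos(r)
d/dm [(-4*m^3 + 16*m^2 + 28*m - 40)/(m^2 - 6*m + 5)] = -4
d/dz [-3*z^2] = -6*z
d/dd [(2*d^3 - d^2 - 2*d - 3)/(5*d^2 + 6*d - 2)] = 2*(5*d^4 + 12*d^3 - 4*d^2 + 17*d + 11)/(25*d^4 + 60*d^3 + 16*d^2 - 24*d + 4)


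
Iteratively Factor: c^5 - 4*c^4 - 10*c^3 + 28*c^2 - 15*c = (c)*(c^4 - 4*c^3 - 10*c^2 + 28*c - 15) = c*(c + 3)*(c^3 - 7*c^2 + 11*c - 5) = c*(c - 5)*(c + 3)*(c^2 - 2*c + 1) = c*(c - 5)*(c - 1)*(c + 3)*(c - 1)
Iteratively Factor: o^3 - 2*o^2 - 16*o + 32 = (o + 4)*(o^2 - 6*o + 8) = (o - 4)*(o + 4)*(o - 2)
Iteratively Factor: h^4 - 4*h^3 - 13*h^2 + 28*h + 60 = (h - 5)*(h^3 + h^2 - 8*h - 12) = (h - 5)*(h + 2)*(h^2 - h - 6) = (h - 5)*(h - 3)*(h + 2)*(h + 2)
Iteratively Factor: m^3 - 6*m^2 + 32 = (m - 4)*(m^2 - 2*m - 8) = (m - 4)*(m + 2)*(m - 4)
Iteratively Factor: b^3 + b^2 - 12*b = (b - 3)*(b^2 + 4*b) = (b - 3)*(b + 4)*(b)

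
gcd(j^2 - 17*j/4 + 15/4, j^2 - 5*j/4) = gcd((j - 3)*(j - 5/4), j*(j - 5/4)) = j - 5/4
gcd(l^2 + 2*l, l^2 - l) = l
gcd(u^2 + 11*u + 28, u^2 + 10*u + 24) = u + 4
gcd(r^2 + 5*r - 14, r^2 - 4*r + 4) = r - 2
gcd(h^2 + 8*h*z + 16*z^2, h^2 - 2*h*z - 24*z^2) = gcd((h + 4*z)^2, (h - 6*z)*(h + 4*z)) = h + 4*z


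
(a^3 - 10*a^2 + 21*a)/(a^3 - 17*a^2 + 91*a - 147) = a/(a - 7)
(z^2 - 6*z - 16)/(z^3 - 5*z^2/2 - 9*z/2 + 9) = 2*(z - 8)/(2*z^2 - 9*z + 9)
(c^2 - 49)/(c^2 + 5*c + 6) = (c^2 - 49)/(c^2 + 5*c + 6)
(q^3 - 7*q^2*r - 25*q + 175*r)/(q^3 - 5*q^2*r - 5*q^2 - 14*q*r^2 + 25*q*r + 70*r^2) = (q + 5)/(q + 2*r)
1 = 1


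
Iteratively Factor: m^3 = (m)*(m^2) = m^2*(m)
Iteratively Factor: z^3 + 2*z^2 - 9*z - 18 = (z + 3)*(z^2 - z - 6) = (z - 3)*(z + 3)*(z + 2)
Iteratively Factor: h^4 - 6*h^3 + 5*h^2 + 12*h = (h + 1)*(h^3 - 7*h^2 + 12*h) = h*(h + 1)*(h^2 - 7*h + 12) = h*(h - 4)*(h + 1)*(h - 3)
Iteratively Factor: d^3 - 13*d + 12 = (d + 4)*(d^2 - 4*d + 3) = (d - 3)*(d + 4)*(d - 1)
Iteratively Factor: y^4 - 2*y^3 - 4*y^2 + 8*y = (y - 2)*(y^3 - 4*y) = (y - 2)^2*(y^2 + 2*y) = y*(y - 2)^2*(y + 2)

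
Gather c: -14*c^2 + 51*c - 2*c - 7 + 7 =-14*c^2 + 49*c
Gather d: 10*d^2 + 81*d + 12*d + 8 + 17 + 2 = 10*d^2 + 93*d + 27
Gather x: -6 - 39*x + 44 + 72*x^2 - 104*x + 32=72*x^2 - 143*x + 70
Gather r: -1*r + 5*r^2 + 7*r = 5*r^2 + 6*r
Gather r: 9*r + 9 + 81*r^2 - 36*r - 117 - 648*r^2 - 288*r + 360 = -567*r^2 - 315*r + 252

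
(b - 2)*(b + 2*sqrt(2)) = b^2 - 2*b + 2*sqrt(2)*b - 4*sqrt(2)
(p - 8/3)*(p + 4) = p^2 + 4*p/3 - 32/3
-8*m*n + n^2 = n*(-8*m + n)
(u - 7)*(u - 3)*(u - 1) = u^3 - 11*u^2 + 31*u - 21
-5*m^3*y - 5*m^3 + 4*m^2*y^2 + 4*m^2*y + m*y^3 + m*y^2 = (-m + y)*(5*m + y)*(m*y + m)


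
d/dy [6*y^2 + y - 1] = 12*y + 1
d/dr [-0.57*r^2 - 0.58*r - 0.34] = -1.14*r - 0.58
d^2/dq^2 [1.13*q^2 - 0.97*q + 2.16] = 2.26000000000000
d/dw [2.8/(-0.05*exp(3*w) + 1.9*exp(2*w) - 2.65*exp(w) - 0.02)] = (0.42*exp(2*w) - 10.64*exp(w) + 7.42)*exp(w)/(0.05*exp(3*w) - 1.9*exp(2*w) + 2.65*exp(w) + 0.02)^2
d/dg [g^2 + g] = 2*g + 1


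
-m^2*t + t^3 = t*(-m + t)*(m + t)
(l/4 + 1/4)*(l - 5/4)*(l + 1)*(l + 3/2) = l^4/4 + 9*l^3/16 - 3*l^2/32 - 7*l/8 - 15/32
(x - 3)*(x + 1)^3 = x^4 - 6*x^2 - 8*x - 3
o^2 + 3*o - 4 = (o - 1)*(o + 4)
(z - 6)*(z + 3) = z^2 - 3*z - 18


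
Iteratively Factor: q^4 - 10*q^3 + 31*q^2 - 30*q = (q)*(q^3 - 10*q^2 + 31*q - 30) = q*(q - 3)*(q^2 - 7*q + 10) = q*(q - 3)*(q - 2)*(q - 5)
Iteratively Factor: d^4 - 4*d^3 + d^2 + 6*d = (d - 3)*(d^3 - d^2 - 2*d) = d*(d - 3)*(d^2 - d - 2) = d*(d - 3)*(d - 2)*(d + 1)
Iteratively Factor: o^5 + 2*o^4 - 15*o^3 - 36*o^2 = (o + 3)*(o^4 - o^3 - 12*o^2) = (o + 3)^2*(o^3 - 4*o^2) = o*(o + 3)^2*(o^2 - 4*o) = o*(o - 4)*(o + 3)^2*(o)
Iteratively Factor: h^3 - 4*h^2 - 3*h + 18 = (h - 3)*(h^2 - h - 6) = (h - 3)^2*(h + 2)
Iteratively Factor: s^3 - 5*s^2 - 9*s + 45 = (s + 3)*(s^2 - 8*s + 15) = (s - 5)*(s + 3)*(s - 3)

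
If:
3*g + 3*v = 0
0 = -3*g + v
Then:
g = 0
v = 0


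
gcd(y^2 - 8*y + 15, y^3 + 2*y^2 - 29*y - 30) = y - 5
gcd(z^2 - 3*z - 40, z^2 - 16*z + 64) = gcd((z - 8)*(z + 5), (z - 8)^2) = z - 8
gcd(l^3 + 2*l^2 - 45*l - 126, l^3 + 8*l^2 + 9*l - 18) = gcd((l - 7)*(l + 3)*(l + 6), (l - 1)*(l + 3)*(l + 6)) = l^2 + 9*l + 18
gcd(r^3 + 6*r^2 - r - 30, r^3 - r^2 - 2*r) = r - 2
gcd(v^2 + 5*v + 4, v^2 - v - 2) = v + 1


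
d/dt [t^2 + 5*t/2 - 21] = 2*t + 5/2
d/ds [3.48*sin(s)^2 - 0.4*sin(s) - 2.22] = (6.96*sin(s) - 0.4)*cos(s)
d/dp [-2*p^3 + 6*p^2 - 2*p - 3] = -6*p^2 + 12*p - 2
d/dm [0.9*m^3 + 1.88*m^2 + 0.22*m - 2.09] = 2.7*m^2 + 3.76*m + 0.22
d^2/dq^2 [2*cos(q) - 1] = -2*cos(q)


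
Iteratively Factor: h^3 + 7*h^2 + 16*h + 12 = (h + 2)*(h^2 + 5*h + 6) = (h + 2)*(h + 3)*(h + 2)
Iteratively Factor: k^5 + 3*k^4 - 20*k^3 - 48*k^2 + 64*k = (k + 4)*(k^4 - k^3 - 16*k^2 + 16*k) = (k - 4)*(k + 4)*(k^3 + 3*k^2 - 4*k) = k*(k - 4)*(k + 4)*(k^2 + 3*k - 4) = k*(k - 4)*(k + 4)^2*(k - 1)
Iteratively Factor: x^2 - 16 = (x - 4)*(x + 4)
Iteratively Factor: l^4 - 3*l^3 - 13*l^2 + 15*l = (l)*(l^3 - 3*l^2 - 13*l + 15) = l*(l - 5)*(l^2 + 2*l - 3) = l*(l - 5)*(l - 1)*(l + 3)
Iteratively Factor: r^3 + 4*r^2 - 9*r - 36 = (r + 4)*(r^2 - 9) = (r + 3)*(r + 4)*(r - 3)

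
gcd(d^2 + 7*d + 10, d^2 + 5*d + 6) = d + 2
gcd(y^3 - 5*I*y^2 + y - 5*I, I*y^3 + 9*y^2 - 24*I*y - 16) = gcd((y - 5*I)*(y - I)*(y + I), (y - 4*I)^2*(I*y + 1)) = y - I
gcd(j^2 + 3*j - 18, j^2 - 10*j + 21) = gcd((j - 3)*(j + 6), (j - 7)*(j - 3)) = j - 3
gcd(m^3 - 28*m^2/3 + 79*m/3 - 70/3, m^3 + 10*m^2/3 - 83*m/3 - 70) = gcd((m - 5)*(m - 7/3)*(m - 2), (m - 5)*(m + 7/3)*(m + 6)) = m - 5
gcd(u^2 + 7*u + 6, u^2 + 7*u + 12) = 1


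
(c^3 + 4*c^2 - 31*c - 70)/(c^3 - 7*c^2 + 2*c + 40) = (c + 7)/(c - 4)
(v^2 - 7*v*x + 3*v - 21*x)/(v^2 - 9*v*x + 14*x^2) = (-v - 3)/(-v + 2*x)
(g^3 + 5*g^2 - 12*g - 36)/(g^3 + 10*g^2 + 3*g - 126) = (g + 2)/(g + 7)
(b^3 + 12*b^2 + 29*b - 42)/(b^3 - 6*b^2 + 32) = (b^3 + 12*b^2 + 29*b - 42)/(b^3 - 6*b^2 + 32)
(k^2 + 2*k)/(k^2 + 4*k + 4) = k/(k + 2)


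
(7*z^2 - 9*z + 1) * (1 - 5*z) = -35*z^3 + 52*z^2 - 14*z + 1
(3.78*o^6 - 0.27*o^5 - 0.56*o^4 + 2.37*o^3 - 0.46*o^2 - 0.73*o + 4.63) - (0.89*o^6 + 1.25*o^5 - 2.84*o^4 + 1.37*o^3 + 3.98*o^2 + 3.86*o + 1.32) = 2.89*o^6 - 1.52*o^5 + 2.28*o^4 + 1.0*o^3 - 4.44*o^2 - 4.59*o + 3.31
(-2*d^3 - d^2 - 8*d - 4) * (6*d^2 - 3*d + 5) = -12*d^5 - 55*d^3 - 5*d^2 - 28*d - 20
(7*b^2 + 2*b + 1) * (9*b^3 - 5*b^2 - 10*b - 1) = 63*b^5 - 17*b^4 - 71*b^3 - 32*b^2 - 12*b - 1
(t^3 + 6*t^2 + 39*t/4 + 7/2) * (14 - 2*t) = -2*t^4 + 2*t^3 + 129*t^2/2 + 259*t/2 + 49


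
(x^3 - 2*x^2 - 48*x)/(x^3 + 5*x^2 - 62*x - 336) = x/(x + 7)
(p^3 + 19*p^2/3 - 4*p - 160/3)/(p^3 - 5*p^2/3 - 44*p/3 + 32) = (p + 5)/(p - 3)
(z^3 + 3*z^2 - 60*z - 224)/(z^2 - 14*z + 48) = (z^2 + 11*z + 28)/(z - 6)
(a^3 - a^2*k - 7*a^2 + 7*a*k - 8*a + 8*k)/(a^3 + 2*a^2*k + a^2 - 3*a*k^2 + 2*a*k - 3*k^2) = (a - 8)/(a + 3*k)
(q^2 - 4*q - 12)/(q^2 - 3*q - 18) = (q + 2)/(q + 3)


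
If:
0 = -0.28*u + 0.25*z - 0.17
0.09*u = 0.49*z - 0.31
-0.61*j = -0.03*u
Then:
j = -0.00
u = -0.05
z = 0.62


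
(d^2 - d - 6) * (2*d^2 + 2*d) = 2*d^4 - 14*d^2 - 12*d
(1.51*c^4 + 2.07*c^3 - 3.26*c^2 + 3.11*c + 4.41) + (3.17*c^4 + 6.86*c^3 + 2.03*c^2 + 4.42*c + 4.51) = 4.68*c^4 + 8.93*c^3 - 1.23*c^2 + 7.53*c + 8.92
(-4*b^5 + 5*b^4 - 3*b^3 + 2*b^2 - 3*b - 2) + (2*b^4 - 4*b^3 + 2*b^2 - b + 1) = -4*b^5 + 7*b^4 - 7*b^3 + 4*b^2 - 4*b - 1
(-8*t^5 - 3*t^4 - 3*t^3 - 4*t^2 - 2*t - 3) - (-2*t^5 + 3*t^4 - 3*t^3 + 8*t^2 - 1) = -6*t^5 - 6*t^4 - 12*t^2 - 2*t - 2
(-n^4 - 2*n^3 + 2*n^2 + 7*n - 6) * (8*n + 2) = -8*n^5 - 18*n^4 + 12*n^3 + 60*n^2 - 34*n - 12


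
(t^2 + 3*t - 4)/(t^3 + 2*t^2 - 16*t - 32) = (t - 1)/(t^2 - 2*t - 8)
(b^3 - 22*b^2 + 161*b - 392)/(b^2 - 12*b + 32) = (b^2 - 14*b + 49)/(b - 4)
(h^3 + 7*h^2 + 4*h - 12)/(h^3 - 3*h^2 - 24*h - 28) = (h^2 + 5*h - 6)/(h^2 - 5*h - 14)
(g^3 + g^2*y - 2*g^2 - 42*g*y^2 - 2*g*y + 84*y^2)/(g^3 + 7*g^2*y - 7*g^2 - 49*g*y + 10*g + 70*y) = (g - 6*y)/(g - 5)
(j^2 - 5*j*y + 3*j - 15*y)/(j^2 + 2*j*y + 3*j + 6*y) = (j - 5*y)/(j + 2*y)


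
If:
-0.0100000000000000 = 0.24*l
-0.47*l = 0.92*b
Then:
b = 0.02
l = -0.04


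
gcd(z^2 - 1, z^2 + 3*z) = 1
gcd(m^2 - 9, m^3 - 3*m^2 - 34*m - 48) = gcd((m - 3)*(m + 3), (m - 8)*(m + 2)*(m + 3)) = m + 3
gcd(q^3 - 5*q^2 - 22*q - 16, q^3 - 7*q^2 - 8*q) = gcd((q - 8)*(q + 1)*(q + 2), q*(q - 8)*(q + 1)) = q^2 - 7*q - 8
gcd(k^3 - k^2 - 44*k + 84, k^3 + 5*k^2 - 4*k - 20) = k - 2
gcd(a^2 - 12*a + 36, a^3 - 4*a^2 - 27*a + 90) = a - 6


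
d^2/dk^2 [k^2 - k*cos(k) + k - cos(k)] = k*cos(k) + 2*sin(k) + cos(k) + 2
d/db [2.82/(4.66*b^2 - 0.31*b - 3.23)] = (0.8742 - 26.2824*b)/(-4.66*b^2 + 0.31*b + 3.23)^2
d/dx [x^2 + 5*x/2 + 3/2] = 2*x + 5/2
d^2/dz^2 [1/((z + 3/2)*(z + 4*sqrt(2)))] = 4*(4*(z + 4*sqrt(2))^2 + 2*(z + 4*sqrt(2))*(2*z + 3) + (2*z + 3)^2)/((z + 4*sqrt(2))^3*(2*z + 3)^3)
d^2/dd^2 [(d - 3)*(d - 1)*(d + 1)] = 6*d - 6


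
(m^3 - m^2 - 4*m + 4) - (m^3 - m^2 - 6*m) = 2*m + 4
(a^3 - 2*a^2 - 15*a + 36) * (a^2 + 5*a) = a^5 + 3*a^4 - 25*a^3 - 39*a^2 + 180*a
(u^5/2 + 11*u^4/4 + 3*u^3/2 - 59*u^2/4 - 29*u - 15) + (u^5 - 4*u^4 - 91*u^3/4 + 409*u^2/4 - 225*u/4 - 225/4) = 3*u^5/2 - 5*u^4/4 - 85*u^3/4 + 175*u^2/2 - 341*u/4 - 285/4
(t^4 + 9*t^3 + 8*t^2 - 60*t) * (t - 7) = t^5 + 2*t^4 - 55*t^3 - 116*t^2 + 420*t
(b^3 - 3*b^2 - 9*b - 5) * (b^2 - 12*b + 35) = b^5 - 15*b^4 + 62*b^3 - 2*b^2 - 255*b - 175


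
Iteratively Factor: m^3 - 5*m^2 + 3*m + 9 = (m - 3)*(m^2 - 2*m - 3) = (m - 3)*(m + 1)*(m - 3)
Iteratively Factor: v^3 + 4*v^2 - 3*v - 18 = (v - 2)*(v^2 + 6*v + 9) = (v - 2)*(v + 3)*(v + 3)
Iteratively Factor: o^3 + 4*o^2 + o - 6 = (o + 3)*(o^2 + o - 2) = (o + 2)*(o + 3)*(o - 1)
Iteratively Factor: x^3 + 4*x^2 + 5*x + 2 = (x + 1)*(x^2 + 3*x + 2) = (x + 1)*(x + 2)*(x + 1)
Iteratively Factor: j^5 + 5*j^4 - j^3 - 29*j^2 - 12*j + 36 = (j - 1)*(j^4 + 6*j^3 + 5*j^2 - 24*j - 36) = (j - 1)*(j + 3)*(j^3 + 3*j^2 - 4*j - 12) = (j - 1)*(j + 3)^2*(j^2 - 4) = (j - 2)*(j - 1)*(j + 3)^2*(j + 2)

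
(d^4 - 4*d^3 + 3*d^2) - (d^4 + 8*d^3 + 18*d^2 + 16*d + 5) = -12*d^3 - 15*d^2 - 16*d - 5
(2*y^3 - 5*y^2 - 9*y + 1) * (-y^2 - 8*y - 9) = -2*y^5 - 11*y^4 + 31*y^3 + 116*y^2 + 73*y - 9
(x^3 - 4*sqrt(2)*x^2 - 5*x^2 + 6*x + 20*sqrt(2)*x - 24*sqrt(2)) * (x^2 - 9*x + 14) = x^5 - 14*x^4 - 4*sqrt(2)*x^4 + 65*x^3 + 56*sqrt(2)*x^3 - 260*sqrt(2)*x^2 - 124*x^2 + 84*x + 496*sqrt(2)*x - 336*sqrt(2)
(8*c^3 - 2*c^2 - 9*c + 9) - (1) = 8*c^3 - 2*c^2 - 9*c + 8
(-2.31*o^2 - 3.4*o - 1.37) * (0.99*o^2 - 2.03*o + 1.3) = -2.2869*o^4 + 1.3233*o^3 + 2.5427*o^2 - 1.6389*o - 1.781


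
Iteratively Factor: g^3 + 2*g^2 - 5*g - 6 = (g + 3)*(g^2 - g - 2) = (g - 2)*(g + 3)*(g + 1)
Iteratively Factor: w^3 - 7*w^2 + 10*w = (w - 2)*(w^2 - 5*w) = (w - 5)*(w - 2)*(w)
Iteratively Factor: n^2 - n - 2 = (n + 1)*(n - 2)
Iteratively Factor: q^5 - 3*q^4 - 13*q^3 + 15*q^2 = (q)*(q^4 - 3*q^3 - 13*q^2 + 15*q) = q*(q - 5)*(q^3 + 2*q^2 - 3*q) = q*(q - 5)*(q + 3)*(q^2 - q) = q*(q - 5)*(q - 1)*(q + 3)*(q)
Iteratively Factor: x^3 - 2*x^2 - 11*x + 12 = (x + 3)*(x^2 - 5*x + 4) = (x - 1)*(x + 3)*(x - 4)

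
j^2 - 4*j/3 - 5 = (j - 3)*(j + 5/3)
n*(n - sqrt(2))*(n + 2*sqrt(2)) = n^3 + sqrt(2)*n^2 - 4*n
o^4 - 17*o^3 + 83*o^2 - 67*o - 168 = (o - 8)*(o - 7)*(o - 3)*(o + 1)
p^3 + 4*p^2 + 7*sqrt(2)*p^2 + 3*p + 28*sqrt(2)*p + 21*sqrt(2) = (p + 1)*(p + 3)*(p + 7*sqrt(2))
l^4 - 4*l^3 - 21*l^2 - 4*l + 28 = (l - 7)*(l - 1)*(l + 2)^2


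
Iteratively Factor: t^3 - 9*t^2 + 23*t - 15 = (t - 1)*(t^2 - 8*t + 15) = (t - 5)*(t - 1)*(t - 3)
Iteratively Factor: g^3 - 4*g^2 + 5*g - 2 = (g - 1)*(g^2 - 3*g + 2) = (g - 1)^2*(g - 2)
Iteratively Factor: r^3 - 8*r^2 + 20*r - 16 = (r - 2)*(r^2 - 6*r + 8) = (r - 4)*(r - 2)*(r - 2)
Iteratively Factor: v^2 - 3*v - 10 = (v + 2)*(v - 5)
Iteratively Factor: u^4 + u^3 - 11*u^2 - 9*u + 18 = (u + 2)*(u^3 - u^2 - 9*u + 9) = (u + 2)*(u + 3)*(u^2 - 4*u + 3) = (u - 3)*(u + 2)*(u + 3)*(u - 1)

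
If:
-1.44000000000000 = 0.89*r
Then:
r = -1.62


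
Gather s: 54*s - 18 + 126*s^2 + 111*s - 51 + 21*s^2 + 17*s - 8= 147*s^2 + 182*s - 77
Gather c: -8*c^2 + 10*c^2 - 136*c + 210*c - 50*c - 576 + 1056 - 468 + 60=2*c^2 + 24*c + 72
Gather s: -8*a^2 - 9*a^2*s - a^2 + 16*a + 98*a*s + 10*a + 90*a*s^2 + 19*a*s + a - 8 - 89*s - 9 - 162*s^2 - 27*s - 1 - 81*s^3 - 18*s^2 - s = -9*a^2 + 27*a - 81*s^3 + s^2*(90*a - 180) + s*(-9*a^2 + 117*a - 117) - 18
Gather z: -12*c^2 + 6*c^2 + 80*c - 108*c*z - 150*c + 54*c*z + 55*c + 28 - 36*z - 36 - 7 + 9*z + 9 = -6*c^2 - 15*c + z*(-54*c - 27) - 6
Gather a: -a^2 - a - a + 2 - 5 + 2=-a^2 - 2*a - 1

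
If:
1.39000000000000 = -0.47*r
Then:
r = -2.96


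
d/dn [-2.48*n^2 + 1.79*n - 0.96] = 1.79 - 4.96*n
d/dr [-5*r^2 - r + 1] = -10*r - 1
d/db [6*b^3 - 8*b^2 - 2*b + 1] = 18*b^2 - 16*b - 2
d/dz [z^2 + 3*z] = 2*z + 3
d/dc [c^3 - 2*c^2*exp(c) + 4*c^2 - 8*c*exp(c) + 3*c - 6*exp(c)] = -2*c^2*exp(c) + 3*c^2 - 12*c*exp(c) + 8*c - 14*exp(c) + 3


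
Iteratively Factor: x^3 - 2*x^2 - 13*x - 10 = (x - 5)*(x^2 + 3*x + 2) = (x - 5)*(x + 2)*(x + 1)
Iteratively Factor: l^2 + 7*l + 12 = (l + 4)*(l + 3)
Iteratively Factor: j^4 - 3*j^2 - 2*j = (j + 1)*(j^3 - j^2 - 2*j) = (j + 1)^2*(j^2 - 2*j) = (j - 2)*(j + 1)^2*(j)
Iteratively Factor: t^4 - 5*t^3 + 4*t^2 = (t)*(t^3 - 5*t^2 + 4*t) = t*(t - 4)*(t^2 - t) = t^2*(t - 4)*(t - 1)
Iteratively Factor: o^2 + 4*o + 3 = (o + 1)*(o + 3)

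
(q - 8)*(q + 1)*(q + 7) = q^3 - 57*q - 56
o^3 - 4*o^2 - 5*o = o*(o - 5)*(o + 1)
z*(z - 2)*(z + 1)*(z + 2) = z^4 + z^3 - 4*z^2 - 4*z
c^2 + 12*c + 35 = (c + 5)*(c + 7)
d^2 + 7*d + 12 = (d + 3)*(d + 4)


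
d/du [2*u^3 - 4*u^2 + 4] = 2*u*(3*u - 4)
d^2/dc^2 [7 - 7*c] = 0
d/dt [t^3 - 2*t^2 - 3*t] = 3*t^2 - 4*t - 3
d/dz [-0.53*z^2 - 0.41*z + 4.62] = -1.06*z - 0.41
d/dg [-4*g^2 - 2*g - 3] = -8*g - 2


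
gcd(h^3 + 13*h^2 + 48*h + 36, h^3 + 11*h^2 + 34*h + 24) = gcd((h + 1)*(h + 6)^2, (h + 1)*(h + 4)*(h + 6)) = h^2 + 7*h + 6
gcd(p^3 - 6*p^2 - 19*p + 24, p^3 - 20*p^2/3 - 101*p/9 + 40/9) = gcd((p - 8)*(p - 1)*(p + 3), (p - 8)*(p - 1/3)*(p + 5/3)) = p - 8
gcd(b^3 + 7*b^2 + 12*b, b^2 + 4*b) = b^2 + 4*b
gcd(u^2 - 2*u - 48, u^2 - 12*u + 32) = u - 8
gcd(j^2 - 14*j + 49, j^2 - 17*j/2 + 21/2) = j - 7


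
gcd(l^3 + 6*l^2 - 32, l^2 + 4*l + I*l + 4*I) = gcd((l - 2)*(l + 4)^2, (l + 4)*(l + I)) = l + 4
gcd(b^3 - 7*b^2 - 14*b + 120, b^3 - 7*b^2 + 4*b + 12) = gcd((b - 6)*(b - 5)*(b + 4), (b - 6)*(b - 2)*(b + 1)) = b - 6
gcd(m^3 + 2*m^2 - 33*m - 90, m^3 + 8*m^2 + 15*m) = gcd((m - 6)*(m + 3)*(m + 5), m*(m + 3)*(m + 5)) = m^2 + 8*m + 15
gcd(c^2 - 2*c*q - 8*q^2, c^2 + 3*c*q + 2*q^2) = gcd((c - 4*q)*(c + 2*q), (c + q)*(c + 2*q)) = c + 2*q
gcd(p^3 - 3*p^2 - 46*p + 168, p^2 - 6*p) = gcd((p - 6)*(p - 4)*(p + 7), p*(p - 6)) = p - 6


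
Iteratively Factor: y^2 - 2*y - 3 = (y + 1)*(y - 3)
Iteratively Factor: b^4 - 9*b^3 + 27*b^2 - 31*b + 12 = (b - 1)*(b^3 - 8*b^2 + 19*b - 12) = (b - 4)*(b - 1)*(b^2 - 4*b + 3) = (b - 4)*(b - 3)*(b - 1)*(b - 1)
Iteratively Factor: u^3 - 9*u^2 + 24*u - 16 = (u - 4)*(u^2 - 5*u + 4) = (u - 4)*(u - 1)*(u - 4)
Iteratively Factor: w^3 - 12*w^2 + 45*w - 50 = (w - 2)*(w^2 - 10*w + 25) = (w - 5)*(w - 2)*(w - 5)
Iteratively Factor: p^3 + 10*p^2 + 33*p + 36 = (p + 4)*(p^2 + 6*p + 9) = (p + 3)*(p + 4)*(p + 3)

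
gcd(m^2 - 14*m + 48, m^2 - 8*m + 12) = m - 6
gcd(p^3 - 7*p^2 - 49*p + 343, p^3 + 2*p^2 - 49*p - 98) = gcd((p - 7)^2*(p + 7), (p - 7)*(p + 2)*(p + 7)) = p^2 - 49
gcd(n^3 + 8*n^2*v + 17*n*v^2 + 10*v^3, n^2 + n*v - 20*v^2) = n + 5*v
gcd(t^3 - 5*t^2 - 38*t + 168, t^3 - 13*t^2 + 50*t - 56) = t^2 - 11*t + 28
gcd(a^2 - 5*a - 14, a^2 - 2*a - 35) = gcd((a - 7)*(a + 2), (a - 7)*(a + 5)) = a - 7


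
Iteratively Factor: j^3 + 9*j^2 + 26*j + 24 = (j + 4)*(j^2 + 5*j + 6) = (j + 2)*(j + 4)*(j + 3)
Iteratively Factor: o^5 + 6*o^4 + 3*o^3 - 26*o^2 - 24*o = (o - 2)*(o^4 + 8*o^3 + 19*o^2 + 12*o) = (o - 2)*(o + 3)*(o^3 + 5*o^2 + 4*o) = o*(o - 2)*(o + 3)*(o^2 + 5*o + 4) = o*(o - 2)*(o + 1)*(o + 3)*(o + 4)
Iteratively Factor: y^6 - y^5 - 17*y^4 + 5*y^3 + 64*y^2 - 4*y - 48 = (y + 1)*(y^5 - 2*y^4 - 15*y^3 + 20*y^2 + 44*y - 48) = (y - 1)*(y + 1)*(y^4 - y^3 - 16*y^2 + 4*y + 48) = (y - 1)*(y + 1)*(y + 2)*(y^3 - 3*y^2 - 10*y + 24) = (y - 1)*(y + 1)*(y + 2)*(y + 3)*(y^2 - 6*y + 8) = (y - 2)*(y - 1)*(y + 1)*(y + 2)*(y + 3)*(y - 4)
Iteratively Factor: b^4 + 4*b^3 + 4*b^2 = (b + 2)*(b^3 + 2*b^2) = (b + 2)^2*(b^2) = b*(b + 2)^2*(b)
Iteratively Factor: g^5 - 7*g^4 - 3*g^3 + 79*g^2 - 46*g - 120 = (g + 3)*(g^4 - 10*g^3 + 27*g^2 - 2*g - 40) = (g - 4)*(g + 3)*(g^3 - 6*g^2 + 3*g + 10) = (g - 4)*(g + 1)*(g + 3)*(g^2 - 7*g + 10) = (g - 4)*(g - 2)*(g + 1)*(g + 3)*(g - 5)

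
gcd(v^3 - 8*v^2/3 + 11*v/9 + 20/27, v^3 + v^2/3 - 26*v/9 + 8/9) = v - 4/3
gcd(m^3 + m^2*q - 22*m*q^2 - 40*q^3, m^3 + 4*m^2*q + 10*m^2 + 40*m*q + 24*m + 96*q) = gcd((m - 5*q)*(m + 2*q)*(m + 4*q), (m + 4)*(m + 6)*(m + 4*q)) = m + 4*q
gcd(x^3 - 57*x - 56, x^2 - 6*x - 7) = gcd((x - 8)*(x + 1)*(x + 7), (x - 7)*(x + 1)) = x + 1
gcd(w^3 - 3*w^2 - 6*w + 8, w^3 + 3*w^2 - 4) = w^2 + w - 2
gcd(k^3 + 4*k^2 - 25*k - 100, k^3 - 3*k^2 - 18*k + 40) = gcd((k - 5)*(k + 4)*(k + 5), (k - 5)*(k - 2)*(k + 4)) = k^2 - k - 20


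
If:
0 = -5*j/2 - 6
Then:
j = -12/5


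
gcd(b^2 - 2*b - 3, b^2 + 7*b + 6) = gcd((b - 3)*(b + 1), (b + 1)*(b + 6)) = b + 1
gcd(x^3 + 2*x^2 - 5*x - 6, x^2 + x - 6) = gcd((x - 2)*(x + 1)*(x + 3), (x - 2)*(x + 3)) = x^2 + x - 6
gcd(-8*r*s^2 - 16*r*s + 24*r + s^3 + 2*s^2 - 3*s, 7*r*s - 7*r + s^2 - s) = s - 1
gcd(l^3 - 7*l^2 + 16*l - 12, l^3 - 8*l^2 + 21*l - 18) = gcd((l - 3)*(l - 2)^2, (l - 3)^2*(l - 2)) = l^2 - 5*l + 6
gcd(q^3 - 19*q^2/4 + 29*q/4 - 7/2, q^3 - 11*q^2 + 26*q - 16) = q^2 - 3*q + 2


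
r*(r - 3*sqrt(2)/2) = r^2 - 3*sqrt(2)*r/2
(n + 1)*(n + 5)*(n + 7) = n^3 + 13*n^2 + 47*n + 35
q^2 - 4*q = q*(q - 4)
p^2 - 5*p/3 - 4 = (p - 3)*(p + 4/3)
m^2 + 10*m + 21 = (m + 3)*(m + 7)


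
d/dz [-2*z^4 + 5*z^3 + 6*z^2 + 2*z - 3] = -8*z^3 + 15*z^2 + 12*z + 2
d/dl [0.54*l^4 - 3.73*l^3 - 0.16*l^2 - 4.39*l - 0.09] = 2.16*l^3 - 11.19*l^2 - 0.32*l - 4.39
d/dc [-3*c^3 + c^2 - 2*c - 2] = -9*c^2 + 2*c - 2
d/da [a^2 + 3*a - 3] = 2*a + 3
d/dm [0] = 0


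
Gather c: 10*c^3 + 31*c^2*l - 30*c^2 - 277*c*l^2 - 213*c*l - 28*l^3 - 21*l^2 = 10*c^3 + c^2*(31*l - 30) + c*(-277*l^2 - 213*l) - 28*l^3 - 21*l^2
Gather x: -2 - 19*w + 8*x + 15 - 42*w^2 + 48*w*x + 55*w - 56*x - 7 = -42*w^2 + 36*w + x*(48*w - 48) + 6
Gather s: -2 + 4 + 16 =18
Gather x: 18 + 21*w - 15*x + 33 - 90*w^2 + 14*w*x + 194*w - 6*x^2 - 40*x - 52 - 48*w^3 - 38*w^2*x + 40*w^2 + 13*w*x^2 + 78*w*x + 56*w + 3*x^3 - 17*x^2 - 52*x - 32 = -48*w^3 - 50*w^2 + 271*w + 3*x^3 + x^2*(13*w - 23) + x*(-38*w^2 + 92*w - 107) - 33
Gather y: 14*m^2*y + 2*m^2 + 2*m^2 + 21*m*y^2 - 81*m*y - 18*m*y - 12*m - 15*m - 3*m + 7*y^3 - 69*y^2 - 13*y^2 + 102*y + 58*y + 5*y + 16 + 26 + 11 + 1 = 4*m^2 - 30*m + 7*y^3 + y^2*(21*m - 82) + y*(14*m^2 - 99*m + 165) + 54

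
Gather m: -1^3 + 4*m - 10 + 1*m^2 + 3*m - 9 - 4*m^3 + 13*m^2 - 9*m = -4*m^3 + 14*m^2 - 2*m - 20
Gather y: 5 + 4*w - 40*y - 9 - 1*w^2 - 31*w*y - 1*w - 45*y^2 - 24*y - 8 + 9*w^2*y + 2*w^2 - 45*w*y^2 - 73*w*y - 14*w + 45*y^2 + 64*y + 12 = w^2 - 45*w*y^2 - 11*w + y*(9*w^2 - 104*w)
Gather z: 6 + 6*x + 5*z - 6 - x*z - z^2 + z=6*x - z^2 + z*(6 - x)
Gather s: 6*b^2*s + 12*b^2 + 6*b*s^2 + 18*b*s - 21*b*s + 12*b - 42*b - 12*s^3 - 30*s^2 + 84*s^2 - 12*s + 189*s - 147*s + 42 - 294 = 12*b^2 - 30*b - 12*s^3 + s^2*(6*b + 54) + s*(6*b^2 - 3*b + 30) - 252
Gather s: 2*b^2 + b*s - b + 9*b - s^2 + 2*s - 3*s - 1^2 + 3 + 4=2*b^2 + 8*b - s^2 + s*(b - 1) + 6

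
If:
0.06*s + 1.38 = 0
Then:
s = -23.00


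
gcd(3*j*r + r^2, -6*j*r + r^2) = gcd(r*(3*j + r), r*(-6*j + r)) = r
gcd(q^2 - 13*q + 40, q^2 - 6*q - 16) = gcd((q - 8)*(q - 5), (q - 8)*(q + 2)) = q - 8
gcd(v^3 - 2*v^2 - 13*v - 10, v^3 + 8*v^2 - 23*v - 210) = v - 5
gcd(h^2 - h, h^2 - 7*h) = h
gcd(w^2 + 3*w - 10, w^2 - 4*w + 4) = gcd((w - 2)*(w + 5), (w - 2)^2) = w - 2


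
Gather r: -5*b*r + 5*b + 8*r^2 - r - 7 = 5*b + 8*r^2 + r*(-5*b - 1) - 7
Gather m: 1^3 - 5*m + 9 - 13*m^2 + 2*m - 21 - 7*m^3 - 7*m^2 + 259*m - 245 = -7*m^3 - 20*m^2 + 256*m - 256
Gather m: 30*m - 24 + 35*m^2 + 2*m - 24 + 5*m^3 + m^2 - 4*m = 5*m^3 + 36*m^2 + 28*m - 48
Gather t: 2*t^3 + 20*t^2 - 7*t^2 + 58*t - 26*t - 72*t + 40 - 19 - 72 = 2*t^3 + 13*t^2 - 40*t - 51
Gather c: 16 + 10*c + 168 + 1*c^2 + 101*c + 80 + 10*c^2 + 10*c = 11*c^2 + 121*c + 264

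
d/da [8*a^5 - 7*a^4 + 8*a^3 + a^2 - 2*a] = 40*a^4 - 28*a^3 + 24*a^2 + 2*a - 2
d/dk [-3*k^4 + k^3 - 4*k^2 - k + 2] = -12*k^3 + 3*k^2 - 8*k - 1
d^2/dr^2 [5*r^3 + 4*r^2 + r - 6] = 30*r + 8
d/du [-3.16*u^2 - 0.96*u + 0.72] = -6.32*u - 0.96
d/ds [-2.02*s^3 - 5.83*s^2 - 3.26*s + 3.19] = -6.06*s^2 - 11.66*s - 3.26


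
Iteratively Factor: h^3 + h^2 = (h)*(h^2 + h) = h^2*(h + 1)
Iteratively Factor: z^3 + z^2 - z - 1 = (z + 1)*(z^2 - 1) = (z + 1)^2*(z - 1)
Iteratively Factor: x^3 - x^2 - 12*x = (x)*(x^2 - x - 12) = x*(x + 3)*(x - 4)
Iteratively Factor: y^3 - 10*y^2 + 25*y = (y - 5)*(y^2 - 5*y) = y*(y - 5)*(y - 5)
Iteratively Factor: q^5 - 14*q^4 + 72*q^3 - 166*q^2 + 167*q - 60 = (q - 5)*(q^4 - 9*q^3 + 27*q^2 - 31*q + 12) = (q - 5)*(q - 1)*(q^3 - 8*q^2 + 19*q - 12) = (q - 5)*(q - 4)*(q - 1)*(q^2 - 4*q + 3) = (q - 5)*(q - 4)*(q - 3)*(q - 1)*(q - 1)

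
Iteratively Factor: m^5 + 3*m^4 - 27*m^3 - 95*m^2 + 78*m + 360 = (m + 4)*(m^4 - m^3 - 23*m^2 - 3*m + 90) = (m - 2)*(m + 4)*(m^3 + m^2 - 21*m - 45) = (m - 2)*(m + 3)*(m + 4)*(m^2 - 2*m - 15) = (m - 2)*(m + 3)^2*(m + 4)*(m - 5)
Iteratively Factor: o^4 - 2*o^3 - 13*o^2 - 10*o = (o + 1)*(o^3 - 3*o^2 - 10*o) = (o - 5)*(o + 1)*(o^2 + 2*o) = o*(o - 5)*(o + 1)*(o + 2)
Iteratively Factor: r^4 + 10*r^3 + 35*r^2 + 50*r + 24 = (r + 4)*(r^3 + 6*r^2 + 11*r + 6) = (r + 3)*(r + 4)*(r^2 + 3*r + 2) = (r + 1)*(r + 3)*(r + 4)*(r + 2)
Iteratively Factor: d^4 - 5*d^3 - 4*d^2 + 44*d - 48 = (d - 2)*(d^3 - 3*d^2 - 10*d + 24) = (d - 2)^2*(d^2 - d - 12) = (d - 4)*(d - 2)^2*(d + 3)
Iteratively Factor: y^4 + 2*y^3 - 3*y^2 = (y - 1)*(y^3 + 3*y^2) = y*(y - 1)*(y^2 + 3*y) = y^2*(y - 1)*(y + 3)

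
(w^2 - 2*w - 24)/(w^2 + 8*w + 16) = (w - 6)/(w + 4)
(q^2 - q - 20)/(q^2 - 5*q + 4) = (q^2 - q - 20)/(q^2 - 5*q + 4)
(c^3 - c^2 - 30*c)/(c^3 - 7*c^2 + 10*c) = (c^2 - c - 30)/(c^2 - 7*c + 10)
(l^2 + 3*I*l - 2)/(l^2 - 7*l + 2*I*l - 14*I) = (l + I)/(l - 7)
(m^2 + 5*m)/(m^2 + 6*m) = (m + 5)/(m + 6)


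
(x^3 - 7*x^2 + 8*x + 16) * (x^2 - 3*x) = x^5 - 10*x^4 + 29*x^3 - 8*x^2 - 48*x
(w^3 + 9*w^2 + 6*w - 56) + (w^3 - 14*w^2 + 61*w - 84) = 2*w^3 - 5*w^2 + 67*w - 140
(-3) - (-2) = -1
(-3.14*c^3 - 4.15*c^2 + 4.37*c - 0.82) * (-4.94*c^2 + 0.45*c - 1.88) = 15.5116*c^5 + 19.088*c^4 - 17.5521*c^3 + 13.8193*c^2 - 8.5846*c + 1.5416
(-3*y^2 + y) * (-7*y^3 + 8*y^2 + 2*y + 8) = 21*y^5 - 31*y^4 + 2*y^3 - 22*y^2 + 8*y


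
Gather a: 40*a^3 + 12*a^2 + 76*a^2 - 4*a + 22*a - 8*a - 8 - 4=40*a^3 + 88*a^2 + 10*a - 12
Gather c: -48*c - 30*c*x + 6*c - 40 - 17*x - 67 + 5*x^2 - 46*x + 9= c*(-30*x - 42) + 5*x^2 - 63*x - 98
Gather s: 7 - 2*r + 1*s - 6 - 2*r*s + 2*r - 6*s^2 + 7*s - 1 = -6*s^2 + s*(8 - 2*r)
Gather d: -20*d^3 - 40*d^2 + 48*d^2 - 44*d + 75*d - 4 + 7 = -20*d^3 + 8*d^2 + 31*d + 3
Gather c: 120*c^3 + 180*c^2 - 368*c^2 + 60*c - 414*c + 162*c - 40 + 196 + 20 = 120*c^3 - 188*c^2 - 192*c + 176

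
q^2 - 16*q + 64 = (q - 8)^2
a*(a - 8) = a^2 - 8*a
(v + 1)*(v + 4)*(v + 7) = v^3 + 12*v^2 + 39*v + 28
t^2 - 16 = (t - 4)*(t + 4)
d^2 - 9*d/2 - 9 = (d - 6)*(d + 3/2)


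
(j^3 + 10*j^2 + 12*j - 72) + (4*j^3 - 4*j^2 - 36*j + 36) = 5*j^3 + 6*j^2 - 24*j - 36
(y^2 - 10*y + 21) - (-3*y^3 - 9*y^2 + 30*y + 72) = 3*y^3 + 10*y^2 - 40*y - 51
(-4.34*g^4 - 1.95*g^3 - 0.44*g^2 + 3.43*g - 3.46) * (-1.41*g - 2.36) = 6.1194*g^5 + 12.9919*g^4 + 5.2224*g^3 - 3.7979*g^2 - 3.2162*g + 8.1656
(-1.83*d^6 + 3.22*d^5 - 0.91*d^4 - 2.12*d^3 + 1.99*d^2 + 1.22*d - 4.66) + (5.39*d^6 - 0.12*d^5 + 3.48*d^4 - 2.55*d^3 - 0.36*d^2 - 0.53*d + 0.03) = 3.56*d^6 + 3.1*d^5 + 2.57*d^4 - 4.67*d^3 + 1.63*d^2 + 0.69*d - 4.63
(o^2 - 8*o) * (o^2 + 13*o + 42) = o^4 + 5*o^3 - 62*o^2 - 336*o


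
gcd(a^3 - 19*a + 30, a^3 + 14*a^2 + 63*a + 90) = a + 5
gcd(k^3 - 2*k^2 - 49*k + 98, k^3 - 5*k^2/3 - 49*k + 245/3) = k^2 - 49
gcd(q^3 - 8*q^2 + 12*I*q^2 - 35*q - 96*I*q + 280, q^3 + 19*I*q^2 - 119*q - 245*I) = q^2 + 12*I*q - 35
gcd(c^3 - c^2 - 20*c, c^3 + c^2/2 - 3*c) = c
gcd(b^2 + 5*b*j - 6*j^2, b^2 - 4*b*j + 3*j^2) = b - j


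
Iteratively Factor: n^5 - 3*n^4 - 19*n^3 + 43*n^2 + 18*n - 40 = (n - 1)*(n^4 - 2*n^3 - 21*n^2 + 22*n + 40) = (n - 1)*(n + 1)*(n^3 - 3*n^2 - 18*n + 40) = (n - 1)*(n + 1)*(n + 4)*(n^2 - 7*n + 10) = (n - 5)*(n - 1)*(n + 1)*(n + 4)*(n - 2)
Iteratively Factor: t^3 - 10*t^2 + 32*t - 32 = (t - 4)*(t^2 - 6*t + 8) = (t - 4)*(t - 2)*(t - 4)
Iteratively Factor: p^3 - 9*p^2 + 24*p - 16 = (p - 1)*(p^2 - 8*p + 16) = (p - 4)*(p - 1)*(p - 4)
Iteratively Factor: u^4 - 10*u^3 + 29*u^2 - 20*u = (u - 5)*(u^3 - 5*u^2 + 4*u) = (u - 5)*(u - 4)*(u^2 - u) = u*(u - 5)*(u - 4)*(u - 1)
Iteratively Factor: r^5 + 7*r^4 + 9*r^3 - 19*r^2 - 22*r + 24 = (r - 1)*(r^4 + 8*r^3 + 17*r^2 - 2*r - 24) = (r - 1)*(r + 2)*(r^3 + 6*r^2 + 5*r - 12) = (r - 1)^2*(r + 2)*(r^2 + 7*r + 12) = (r - 1)^2*(r + 2)*(r + 3)*(r + 4)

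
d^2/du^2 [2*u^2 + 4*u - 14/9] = 4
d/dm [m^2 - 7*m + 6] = 2*m - 7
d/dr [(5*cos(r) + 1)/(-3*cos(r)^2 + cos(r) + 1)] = (15*sin(r)^2 - 6*cos(r) - 19)*sin(r)/(-3*cos(r)^2 + cos(r) + 1)^2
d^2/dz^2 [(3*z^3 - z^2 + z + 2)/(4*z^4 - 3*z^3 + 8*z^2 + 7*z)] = 2*(48*z^9 - 48*z^8 - 156*z^7 - 269*z^6 + 120*z^5 + 465*z^4 + 16*z^3 + 258*z^2 + 336*z + 98)/(z^3*(64*z^9 - 144*z^8 + 492*z^7 - 267*z^6 + 480*z^5 + 957*z^4 + 92*z^3 + 903*z^2 + 1176*z + 343))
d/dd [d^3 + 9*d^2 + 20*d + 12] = 3*d^2 + 18*d + 20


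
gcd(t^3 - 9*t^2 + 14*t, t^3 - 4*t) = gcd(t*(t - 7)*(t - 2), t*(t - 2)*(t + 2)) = t^2 - 2*t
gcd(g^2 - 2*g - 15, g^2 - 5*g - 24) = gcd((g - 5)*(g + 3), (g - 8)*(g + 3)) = g + 3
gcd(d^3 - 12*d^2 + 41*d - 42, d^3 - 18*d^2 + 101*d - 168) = d^2 - 10*d + 21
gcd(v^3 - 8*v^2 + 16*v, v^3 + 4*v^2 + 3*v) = v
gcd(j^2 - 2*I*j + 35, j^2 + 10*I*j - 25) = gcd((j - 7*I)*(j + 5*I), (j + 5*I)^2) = j + 5*I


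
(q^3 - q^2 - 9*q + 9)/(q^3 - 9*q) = (q - 1)/q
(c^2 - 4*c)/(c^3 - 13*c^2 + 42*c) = (c - 4)/(c^2 - 13*c + 42)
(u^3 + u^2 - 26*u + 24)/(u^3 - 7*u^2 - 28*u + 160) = (u^2 + 5*u - 6)/(u^2 - 3*u - 40)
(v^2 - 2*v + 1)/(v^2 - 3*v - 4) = (-v^2 + 2*v - 1)/(-v^2 + 3*v + 4)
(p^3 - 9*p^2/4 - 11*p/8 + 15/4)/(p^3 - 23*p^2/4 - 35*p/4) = (p^2 - 7*p/2 + 3)/(p*(p - 7))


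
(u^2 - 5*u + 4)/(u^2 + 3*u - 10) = (u^2 - 5*u + 4)/(u^2 + 3*u - 10)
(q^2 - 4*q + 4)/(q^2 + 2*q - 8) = (q - 2)/(q + 4)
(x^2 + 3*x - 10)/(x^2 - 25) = (x - 2)/(x - 5)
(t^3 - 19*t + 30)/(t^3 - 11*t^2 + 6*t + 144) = (t^3 - 19*t + 30)/(t^3 - 11*t^2 + 6*t + 144)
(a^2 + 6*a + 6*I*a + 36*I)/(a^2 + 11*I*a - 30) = (a + 6)/(a + 5*I)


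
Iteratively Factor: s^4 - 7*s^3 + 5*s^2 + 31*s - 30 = (s - 1)*(s^3 - 6*s^2 - s + 30) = (s - 3)*(s - 1)*(s^2 - 3*s - 10) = (s - 3)*(s - 1)*(s + 2)*(s - 5)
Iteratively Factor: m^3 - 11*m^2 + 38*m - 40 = (m - 5)*(m^2 - 6*m + 8) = (m - 5)*(m - 2)*(m - 4)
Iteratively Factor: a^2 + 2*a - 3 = (a - 1)*(a + 3)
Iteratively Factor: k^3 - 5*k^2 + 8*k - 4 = (k - 2)*(k^2 - 3*k + 2) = (k - 2)*(k - 1)*(k - 2)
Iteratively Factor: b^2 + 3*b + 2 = (b + 2)*(b + 1)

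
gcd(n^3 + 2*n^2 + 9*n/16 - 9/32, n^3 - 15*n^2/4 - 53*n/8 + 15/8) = n^2 + 5*n/4 - 3/8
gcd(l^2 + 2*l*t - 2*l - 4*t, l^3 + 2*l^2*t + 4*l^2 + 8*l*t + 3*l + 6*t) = l + 2*t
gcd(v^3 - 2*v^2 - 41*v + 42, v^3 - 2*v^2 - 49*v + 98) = v - 7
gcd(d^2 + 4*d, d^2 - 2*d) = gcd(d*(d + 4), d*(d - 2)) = d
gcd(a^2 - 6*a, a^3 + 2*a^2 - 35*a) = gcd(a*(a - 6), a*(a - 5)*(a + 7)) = a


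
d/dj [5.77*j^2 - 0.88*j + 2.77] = 11.54*j - 0.88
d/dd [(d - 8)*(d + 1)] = 2*d - 7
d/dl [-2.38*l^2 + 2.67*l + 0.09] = 2.67 - 4.76*l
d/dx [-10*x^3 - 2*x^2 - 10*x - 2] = -30*x^2 - 4*x - 10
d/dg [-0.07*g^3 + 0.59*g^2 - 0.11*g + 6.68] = -0.21*g^2 + 1.18*g - 0.11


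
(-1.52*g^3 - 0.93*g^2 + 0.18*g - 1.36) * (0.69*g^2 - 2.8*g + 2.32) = -1.0488*g^5 + 3.6143*g^4 - 0.7982*g^3 - 3.6*g^2 + 4.2256*g - 3.1552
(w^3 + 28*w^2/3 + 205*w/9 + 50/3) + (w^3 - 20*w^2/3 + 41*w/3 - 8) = 2*w^3 + 8*w^2/3 + 328*w/9 + 26/3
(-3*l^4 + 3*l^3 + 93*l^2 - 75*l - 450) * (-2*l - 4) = 6*l^5 + 6*l^4 - 198*l^3 - 222*l^2 + 1200*l + 1800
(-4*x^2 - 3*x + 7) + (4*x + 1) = -4*x^2 + x + 8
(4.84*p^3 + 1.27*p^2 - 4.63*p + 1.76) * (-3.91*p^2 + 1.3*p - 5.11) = -18.9244*p^5 + 1.3263*p^4 - 4.9781*p^3 - 19.3903*p^2 + 25.9473*p - 8.9936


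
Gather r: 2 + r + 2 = r + 4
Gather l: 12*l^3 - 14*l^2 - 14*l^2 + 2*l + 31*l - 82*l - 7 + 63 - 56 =12*l^3 - 28*l^2 - 49*l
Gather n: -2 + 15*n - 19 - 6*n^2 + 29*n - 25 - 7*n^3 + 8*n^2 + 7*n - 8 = -7*n^3 + 2*n^2 + 51*n - 54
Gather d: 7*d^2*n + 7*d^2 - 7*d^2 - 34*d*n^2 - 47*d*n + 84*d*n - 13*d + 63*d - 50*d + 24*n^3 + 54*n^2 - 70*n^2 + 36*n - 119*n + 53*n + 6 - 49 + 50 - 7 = 7*d^2*n + d*(-34*n^2 + 37*n) + 24*n^3 - 16*n^2 - 30*n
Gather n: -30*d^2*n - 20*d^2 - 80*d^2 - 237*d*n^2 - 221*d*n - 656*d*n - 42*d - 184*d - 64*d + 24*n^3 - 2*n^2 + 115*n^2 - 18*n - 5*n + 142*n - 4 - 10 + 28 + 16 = -100*d^2 - 290*d + 24*n^3 + n^2*(113 - 237*d) + n*(-30*d^2 - 877*d + 119) + 30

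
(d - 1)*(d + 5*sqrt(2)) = d^2 - d + 5*sqrt(2)*d - 5*sqrt(2)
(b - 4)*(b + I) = b^2 - 4*b + I*b - 4*I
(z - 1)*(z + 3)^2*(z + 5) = z^4 + 10*z^3 + 28*z^2 + 6*z - 45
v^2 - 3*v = v*(v - 3)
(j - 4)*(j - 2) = j^2 - 6*j + 8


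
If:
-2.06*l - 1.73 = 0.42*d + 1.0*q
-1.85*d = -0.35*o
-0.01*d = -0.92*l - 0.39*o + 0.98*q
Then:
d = 0.765403619478509*q + 0.41452851529944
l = -0.641490058340279*q - 0.924321347779498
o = 4.04570484581498*q + 2.19107929515418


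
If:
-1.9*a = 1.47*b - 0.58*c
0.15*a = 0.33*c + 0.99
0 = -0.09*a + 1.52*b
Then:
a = -1.01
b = -0.06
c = -3.46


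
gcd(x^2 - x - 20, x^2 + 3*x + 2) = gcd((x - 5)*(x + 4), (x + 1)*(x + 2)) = 1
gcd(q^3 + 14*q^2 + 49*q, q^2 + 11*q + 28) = q + 7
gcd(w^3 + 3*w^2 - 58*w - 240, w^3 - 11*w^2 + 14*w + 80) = w - 8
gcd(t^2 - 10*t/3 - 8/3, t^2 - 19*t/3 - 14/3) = t + 2/3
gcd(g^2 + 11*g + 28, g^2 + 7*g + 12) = g + 4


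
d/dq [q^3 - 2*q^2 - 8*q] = 3*q^2 - 4*q - 8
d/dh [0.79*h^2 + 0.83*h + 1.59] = 1.58*h + 0.83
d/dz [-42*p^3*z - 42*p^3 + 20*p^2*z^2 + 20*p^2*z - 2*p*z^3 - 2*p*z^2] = 2*p*(-21*p^2 + 20*p*z + 10*p - 3*z^2 - 2*z)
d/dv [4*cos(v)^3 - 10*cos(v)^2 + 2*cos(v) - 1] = 2*(-6*cos(v)^2 + 10*cos(v) - 1)*sin(v)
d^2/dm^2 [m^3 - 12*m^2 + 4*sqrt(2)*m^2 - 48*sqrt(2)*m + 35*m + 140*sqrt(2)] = 6*m - 24 + 8*sqrt(2)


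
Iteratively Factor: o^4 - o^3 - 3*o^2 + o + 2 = (o + 1)*(o^3 - 2*o^2 - o + 2) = (o - 1)*(o + 1)*(o^2 - o - 2) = (o - 2)*(o - 1)*(o + 1)*(o + 1)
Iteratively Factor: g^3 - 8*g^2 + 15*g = (g)*(g^2 - 8*g + 15) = g*(g - 5)*(g - 3)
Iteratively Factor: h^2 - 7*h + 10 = (h - 5)*(h - 2)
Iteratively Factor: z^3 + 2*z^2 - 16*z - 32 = (z + 2)*(z^2 - 16) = (z - 4)*(z + 2)*(z + 4)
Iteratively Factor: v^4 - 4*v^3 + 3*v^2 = (v - 3)*(v^3 - v^2) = v*(v - 3)*(v^2 - v) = v*(v - 3)*(v - 1)*(v)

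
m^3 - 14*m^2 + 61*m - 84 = (m - 7)*(m - 4)*(m - 3)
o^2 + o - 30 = (o - 5)*(o + 6)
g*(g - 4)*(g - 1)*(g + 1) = g^4 - 4*g^3 - g^2 + 4*g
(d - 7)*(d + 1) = d^2 - 6*d - 7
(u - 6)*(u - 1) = u^2 - 7*u + 6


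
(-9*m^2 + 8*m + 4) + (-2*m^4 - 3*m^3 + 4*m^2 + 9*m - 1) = -2*m^4 - 3*m^3 - 5*m^2 + 17*m + 3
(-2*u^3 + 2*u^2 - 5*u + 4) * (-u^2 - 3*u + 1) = 2*u^5 + 4*u^4 - 3*u^3 + 13*u^2 - 17*u + 4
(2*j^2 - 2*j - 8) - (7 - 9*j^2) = 11*j^2 - 2*j - 15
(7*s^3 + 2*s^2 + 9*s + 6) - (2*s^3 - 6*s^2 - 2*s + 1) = 5*s^3 + 8*s^2 + 11*s + 5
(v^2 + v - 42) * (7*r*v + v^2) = 7*r*v^3 + 7*r*v^2 - 294*r*v + v^4 + v^3 - 42*v^2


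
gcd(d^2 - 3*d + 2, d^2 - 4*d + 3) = d - 1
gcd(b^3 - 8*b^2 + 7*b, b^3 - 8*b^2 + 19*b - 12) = b - 1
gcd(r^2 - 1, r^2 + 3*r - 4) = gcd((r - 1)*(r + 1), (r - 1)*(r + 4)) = r - 1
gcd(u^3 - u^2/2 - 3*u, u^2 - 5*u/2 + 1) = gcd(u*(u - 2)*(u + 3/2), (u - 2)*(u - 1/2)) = u - 2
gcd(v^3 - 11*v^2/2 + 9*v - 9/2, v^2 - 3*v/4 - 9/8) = v - 3/2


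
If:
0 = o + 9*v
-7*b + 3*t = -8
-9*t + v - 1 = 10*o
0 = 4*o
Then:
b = 23/21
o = 0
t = -1/9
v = 0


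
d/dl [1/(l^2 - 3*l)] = (3 - 2*l)/(l^2*(l - 3)^2)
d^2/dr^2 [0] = 0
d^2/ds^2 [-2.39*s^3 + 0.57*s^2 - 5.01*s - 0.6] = 1.14 - 14.34*s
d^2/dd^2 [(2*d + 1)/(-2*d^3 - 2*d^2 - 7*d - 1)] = 2*(-(2*d + 1)*(6*d^2 + 4*d + 7)^2 + 2*(6*d^2 + 4*d + (2*d + 1)*(3*d + 1) + 7)*(2*d^3 + 2*d^2 + 7*d + 1))/(2*d^3 + 2*d^2 + 7*d + 1)^3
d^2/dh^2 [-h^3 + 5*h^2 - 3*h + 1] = 10 - 6*h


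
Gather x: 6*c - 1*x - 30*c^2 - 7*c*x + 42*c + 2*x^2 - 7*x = -30*c^2 + 48*c + 2*x^2 + x*(-7*c - 8)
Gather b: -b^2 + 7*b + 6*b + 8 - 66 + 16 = -b^2 + 13*b - 42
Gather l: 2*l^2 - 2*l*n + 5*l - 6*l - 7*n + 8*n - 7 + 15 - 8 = 2*l^2 + l*(-2*n - 1) + n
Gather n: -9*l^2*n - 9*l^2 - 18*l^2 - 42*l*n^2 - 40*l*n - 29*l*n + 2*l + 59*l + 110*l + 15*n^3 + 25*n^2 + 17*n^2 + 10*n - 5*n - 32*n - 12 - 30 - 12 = -27*l^2 + 171*l + 15*n^3 + n^2*(42 - 42*l) + n*(-9*l^2 - 69*l - 27) - 54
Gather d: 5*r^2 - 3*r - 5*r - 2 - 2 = 5*r^2 - 8*r - 4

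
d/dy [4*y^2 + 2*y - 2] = 8*y + 2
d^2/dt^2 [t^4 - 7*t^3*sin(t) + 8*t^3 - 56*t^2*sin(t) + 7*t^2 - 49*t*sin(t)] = 7*t^3*sin(t) + 56*t^2*sin(t) - 42*t^2*cos(t) + 12*t^2 + 7*t*sin(t) - 224*t*cos(t) + 48*t - 112*sin(t) - 98*cos(t) + 14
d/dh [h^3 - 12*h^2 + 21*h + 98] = 3*h^2 - 24*h + 21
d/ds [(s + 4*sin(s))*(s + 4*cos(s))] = 4*sqrt(2)*s*cos(s + pi/4) + 2*s + 4*sqrt(2)*sin(s + pi/4) + 16*cos(2*s)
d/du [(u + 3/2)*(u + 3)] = 2*u + 9/2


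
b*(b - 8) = b^2 - 8*b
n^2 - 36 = (n - 6)*(n + 6)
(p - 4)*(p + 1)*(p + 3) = p^3 - 13*p - 12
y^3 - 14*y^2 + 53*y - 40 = (y - 8)*(y - 5)*(y - 1)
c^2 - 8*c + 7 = (c - 7)*(c - 1)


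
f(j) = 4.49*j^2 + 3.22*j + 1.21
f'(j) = 8.98*j + 3.22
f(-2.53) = 21.80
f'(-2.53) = -19.50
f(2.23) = 30.72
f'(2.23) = 23.25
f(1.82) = 21.94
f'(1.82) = 19.56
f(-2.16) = 15.20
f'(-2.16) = -16.18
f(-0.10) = 0.93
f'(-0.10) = 2.32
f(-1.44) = 5.88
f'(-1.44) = -9.71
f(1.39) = 14.36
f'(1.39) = 15.70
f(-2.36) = 18.62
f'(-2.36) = -17.97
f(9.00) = 393.88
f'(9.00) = 84.04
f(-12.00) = 609.13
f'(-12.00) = -104.54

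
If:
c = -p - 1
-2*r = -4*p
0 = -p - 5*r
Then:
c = -1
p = 0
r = 0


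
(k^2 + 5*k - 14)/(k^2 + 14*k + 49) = (k - 2)/(k + 7)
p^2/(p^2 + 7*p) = p/(p + 7)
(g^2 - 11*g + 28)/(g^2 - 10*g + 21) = (g - 4)/(g - 3)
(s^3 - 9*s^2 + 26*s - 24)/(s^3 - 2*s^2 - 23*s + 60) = (s - 2)/(s + 5)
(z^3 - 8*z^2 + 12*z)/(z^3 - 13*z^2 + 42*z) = (z - 2)/(z - 7)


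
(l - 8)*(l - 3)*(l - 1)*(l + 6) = l^4 - 6*l^3 - 37*l^2 + 186*l - 144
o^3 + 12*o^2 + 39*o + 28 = (o + 1)*(o + 4)*(o + 7)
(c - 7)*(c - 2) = c^2 - 9*c + 14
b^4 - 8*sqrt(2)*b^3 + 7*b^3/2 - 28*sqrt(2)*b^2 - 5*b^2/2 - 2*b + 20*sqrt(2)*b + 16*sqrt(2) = (b - 1)*(b + 1/2)*(b + 4)*(b - 8*sqrt(2))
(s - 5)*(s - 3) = s^2 - 8*s + 15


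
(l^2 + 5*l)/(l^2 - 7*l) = (l + 5)/(l - 7)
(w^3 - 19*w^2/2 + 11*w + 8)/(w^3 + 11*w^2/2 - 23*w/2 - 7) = (w - 8)/(w + 7)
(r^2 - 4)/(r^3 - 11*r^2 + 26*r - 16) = (r + 2)/(r^2 - 9*r + 8)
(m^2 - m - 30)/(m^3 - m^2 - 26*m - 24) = (m + 5)/(m^2 + 5*m + 4)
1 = 1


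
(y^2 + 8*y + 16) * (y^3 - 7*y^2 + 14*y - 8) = y^5 + y^4 - 26*y^3 - 8*y^2 + 160*y - 128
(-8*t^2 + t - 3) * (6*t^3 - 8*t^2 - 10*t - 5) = -48*t^5 + 70*t^4 + 54*t^3 + 54*t^2 + 25*t + 15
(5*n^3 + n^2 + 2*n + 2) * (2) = 10*n^3 + 2*n^2 + 4*n + 4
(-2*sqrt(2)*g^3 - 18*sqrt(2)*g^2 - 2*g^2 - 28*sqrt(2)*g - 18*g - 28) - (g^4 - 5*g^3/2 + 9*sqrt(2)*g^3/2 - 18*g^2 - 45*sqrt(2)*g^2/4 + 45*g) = -g^4 - 13*sqrt(2)*g^3/2 + 5*g^3/2 - 27*sqrt(2)*g^2/4 + 16*g^2 - 63*g - 28*sqrt(2)*g - 28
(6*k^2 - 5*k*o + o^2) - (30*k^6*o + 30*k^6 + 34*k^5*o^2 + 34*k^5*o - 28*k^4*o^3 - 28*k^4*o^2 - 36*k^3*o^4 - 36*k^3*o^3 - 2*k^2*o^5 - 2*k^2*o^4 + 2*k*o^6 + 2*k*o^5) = -30*k^6*o - 30*k^6 - 34*k^5*o^2 - 34*k^5*o + 28*k^4*o^3 + 28*k^4*o^2 + 36*k^3*o^4 + 36*k^3*o^3 + 2*k^2*o^5 + 2*k^2*o^4 + 6*k^2 - 2*k*o^6 - 2*k*o^5 - 5*k*o + o^2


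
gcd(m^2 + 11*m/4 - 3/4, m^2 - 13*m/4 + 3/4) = m - 1/4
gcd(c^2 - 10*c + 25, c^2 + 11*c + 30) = 1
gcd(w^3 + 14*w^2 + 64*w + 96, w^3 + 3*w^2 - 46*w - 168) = w^2 + 10*w + 24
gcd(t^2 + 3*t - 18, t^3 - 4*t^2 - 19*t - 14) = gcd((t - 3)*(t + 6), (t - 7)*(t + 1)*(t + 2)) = 1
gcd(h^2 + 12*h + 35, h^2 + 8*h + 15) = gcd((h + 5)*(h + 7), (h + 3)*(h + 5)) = h + 5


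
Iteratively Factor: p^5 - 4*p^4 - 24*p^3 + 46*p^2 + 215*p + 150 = (p + 2)*(p^4 - 6*p^3 - 12*p^2 + 70*p + 75) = (p + 1)*(p + 2)*(p^3 - 7*p^2 - 5*p + 75) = (p - 5)*(p + 1)*(p + 2)*(p^2 - 2*p - 15) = (p - 5)^2*(p + 1)*(p + 2)*(p + 3)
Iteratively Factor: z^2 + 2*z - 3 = (z - 1)*(z + 3)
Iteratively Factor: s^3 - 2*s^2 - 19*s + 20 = (s - 5)*(s^2 + 3*s - 4) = (s - 5)*(s - 1)*(s + 4)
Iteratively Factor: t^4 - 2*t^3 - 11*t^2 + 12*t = (t - 4)*(t^3 + 2*t^2 - 3*t) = t*(t - 4)*(t^2 + 2*t - 3) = t*(t - 4)*(t - 1)*(t + 3)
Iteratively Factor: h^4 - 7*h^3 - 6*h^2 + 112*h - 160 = (h - 5)*(h^3 - 2*h^2 - 16*h + 32) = (h - 5)*(h - 4)*(h^2 + 2*h - 8) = (h - 5)*(h - 4)*(h - 2)*(h + 4)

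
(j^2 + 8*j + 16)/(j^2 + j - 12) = (j + 4)/(j - 3)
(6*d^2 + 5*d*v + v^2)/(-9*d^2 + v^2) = (2*d + v)/(-3*d + v)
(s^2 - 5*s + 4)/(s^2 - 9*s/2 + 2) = 2*(s - 1)/(2*s - 1)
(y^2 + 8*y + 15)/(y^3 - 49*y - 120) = 1/(y - 8)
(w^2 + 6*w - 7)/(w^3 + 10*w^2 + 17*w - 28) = 1/(w + 4)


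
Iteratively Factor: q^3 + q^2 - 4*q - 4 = (q - 2)*(q^2 + 3*q + 2) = (q - 2)*(q + 1)*(q + 2)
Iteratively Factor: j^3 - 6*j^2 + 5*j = (j - 5)*(j^2 - j) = (j - 5)*(j - 1)*(j)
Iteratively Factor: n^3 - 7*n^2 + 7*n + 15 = (n - 3)*(n^2 - 4*n - 5) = (n - 3)*(n + 1)*(n - 5)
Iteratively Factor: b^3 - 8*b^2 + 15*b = (b)*(b^2 - 8*b + 15) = b*(b - 3)*(b - 5)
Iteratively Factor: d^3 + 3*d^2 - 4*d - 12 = (d - 2)*(d^2 + 5*d + 6) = (d - 2)*(d + 3)*(d + 2)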